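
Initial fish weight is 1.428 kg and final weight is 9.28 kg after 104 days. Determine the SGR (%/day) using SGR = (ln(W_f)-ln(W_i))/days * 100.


ln(W_f) = ln(9.28) = 2.2278615
ln(W_i) = ln(1.428) = 0.35627486
ln(W_f) - ln(W_i) = 2.2278615 - 0.35627486 = 1.8715866
SGR = 1.8715866 / 104 * 100 = 1.7996 %/day

1.7996 %/day


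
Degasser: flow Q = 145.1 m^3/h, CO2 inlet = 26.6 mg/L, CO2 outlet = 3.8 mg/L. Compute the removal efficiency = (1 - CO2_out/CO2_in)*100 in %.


CO2_out / CO2_in = 3.8 / 26.6 = 0.14285714
Fraction remaining = 0.14285714
efficiency = (1 - 0.14285714) * 100 = 85.7143 %

85.7143 %


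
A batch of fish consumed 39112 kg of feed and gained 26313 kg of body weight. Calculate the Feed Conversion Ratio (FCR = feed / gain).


FCR = feed consumed / weight gained
FCR = 39112 kg / 26313 kg = 1.48641

1.48641


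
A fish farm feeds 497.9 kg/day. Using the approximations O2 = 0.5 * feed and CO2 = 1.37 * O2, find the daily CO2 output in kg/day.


O2 = 497.9 * 0.5 = 248.95
CO2 = 248.95 * 1.37 = 341.0615

341.0615 kg/day


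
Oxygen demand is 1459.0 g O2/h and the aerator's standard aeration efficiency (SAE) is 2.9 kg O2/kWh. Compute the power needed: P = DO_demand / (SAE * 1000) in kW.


SAE in g O2/kWh = 2.9 * 1000 = 2900 g/kWh
P = DO_demand / SAE_g = 1459.0 / 2900 = 0.503103 kW

0.503103 kW


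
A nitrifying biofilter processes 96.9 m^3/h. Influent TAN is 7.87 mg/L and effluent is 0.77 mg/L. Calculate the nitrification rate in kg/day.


Concentration drop: TAN_in - TAN_out = 7.87 - 0.77 = 7.1 mg/L
Hourly TAN removed = Q * dTAN = 96.9 m^3/h * 7.1 mg/L = 687.99 g/h  (m^3/h * mg/L = g/h)
Daily TAN removed = 687.99 * 24 = 16511.76 g/day
Convert to kg/day: 16511.76 / 1000 = 16.51176 kg/day

16.51176 kg/day


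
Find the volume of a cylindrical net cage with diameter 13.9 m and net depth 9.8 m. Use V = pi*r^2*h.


r = d/2 = 13.9/2 = 6.95 m
Base area = pi*r^2 = pi*6.95^2 = 151.74678 m^2
Volume = 151.74678 * 9.8 = 1487.12 m^3

1487.12 m^3


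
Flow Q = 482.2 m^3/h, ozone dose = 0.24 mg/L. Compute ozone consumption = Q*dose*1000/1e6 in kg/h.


O3 demand (mg/h) = Q * dose * 1000 = 482.2 * 0.24 * 1000 = 115728 mg/h
Convert mg to kg: 115728 / 1e6 = 0.115728 kg/h

0.115728 kg/h


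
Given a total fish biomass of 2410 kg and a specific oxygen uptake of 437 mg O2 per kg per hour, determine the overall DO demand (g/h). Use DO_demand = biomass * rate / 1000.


Total O2 consumption (mg/h) = 2410 kg * 437 mg/(kg*h) = 1053170 mg/h
Convert to g/h: 1053170 / 1000 = 1053.17 g/h

1053.17 g/h


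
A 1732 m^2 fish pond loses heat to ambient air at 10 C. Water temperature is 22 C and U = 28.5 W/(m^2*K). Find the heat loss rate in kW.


Temperature difference dT = 22 - 10 = 12 K
Heat loss (W) = U * A * dT = 28.5 * 1732 * 12 = 592344 W
Convert to kW: 592344 / 1000 = 592.344 kW

592.344 kW


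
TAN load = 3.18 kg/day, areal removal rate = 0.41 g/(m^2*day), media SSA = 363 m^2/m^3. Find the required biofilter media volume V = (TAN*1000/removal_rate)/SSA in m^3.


A = 3.18*1000 / 0.41 = 7756.0976 m^2
V = 7756.0976 / 363 = 21.3667

21.3667 m^3


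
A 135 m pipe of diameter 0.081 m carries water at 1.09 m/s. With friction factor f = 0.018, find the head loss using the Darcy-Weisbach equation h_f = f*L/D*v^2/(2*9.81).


v^2 = 1.09^2 = 1.1881 m^2/s^2
L/D = 135/0.081 = 1666.6667
h_f = f*(L/D)*v^2/(2g) = 0.018 * 1666.6667 * 1.1881 / 19.62 = 1.81667 m

1.81667 m


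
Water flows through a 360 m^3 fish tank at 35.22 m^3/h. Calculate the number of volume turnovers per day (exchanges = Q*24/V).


Daily flow volume = 35.22 m^3/h * 24 h = 845.28 m^3/day
Exchanges = daily flow / tank volume = 845.28 / 360 = 2.348 exchanges/day

2.348 exchanges/day


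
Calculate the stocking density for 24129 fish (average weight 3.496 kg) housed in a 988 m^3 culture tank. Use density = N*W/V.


Total biomass = 24129 fish * 3.496 kg = 84354.984 kg
Density = total biomass / volume = 84354.984 / 988 = 85.3795 kg/m^3

85.3795 kg/m^3


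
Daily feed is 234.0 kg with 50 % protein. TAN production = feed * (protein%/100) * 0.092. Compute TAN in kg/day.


Protein in feed = 234.0 * 50/100 = 117 kg/day
TAN = protein * 0.092 = 117 * 0.092 = 10.764 kg/day

10.764 kg/day


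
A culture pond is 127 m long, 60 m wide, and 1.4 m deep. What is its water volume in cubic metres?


Base area = L * W = 127 * 60 = 7620 m^2
Volume = area * depth = 7620 * 1.4 = 10668 m^3

10668 m^3


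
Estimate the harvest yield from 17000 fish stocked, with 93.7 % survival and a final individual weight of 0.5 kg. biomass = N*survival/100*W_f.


Survivors = 17000 * 93.7/100 = 15929 fish
Harvest biomass = survivors * W_f = 15929 * 0.5 = 7964.5 kg

7964.5 kg


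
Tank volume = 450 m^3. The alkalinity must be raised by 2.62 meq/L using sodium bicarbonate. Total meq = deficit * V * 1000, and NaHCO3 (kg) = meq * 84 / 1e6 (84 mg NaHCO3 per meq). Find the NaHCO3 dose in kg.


Tank volume in L = 450 m^3 * 1000 = 450000 L
Total meq required = 2.62 meq/L * 450000 L = 1179000 meq
NaHCO3 mass = 1179000 meq * 84 mg/meq / 1e6 = 99.036 kg

99.036 kg


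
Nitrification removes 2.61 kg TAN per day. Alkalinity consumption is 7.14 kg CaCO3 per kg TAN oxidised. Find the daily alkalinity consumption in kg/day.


Alkalinity factor: 7.14 kg CaCO3 consumed per kg TAN nitrified
alk = 2.61 kg TAN * 7.14 = 18.6354 kg CaCO3/day

18.6354 kg CaCO3/day


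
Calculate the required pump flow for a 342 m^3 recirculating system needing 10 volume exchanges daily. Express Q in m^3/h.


Daily recirculation volume = 342 m^3 * 10 = 3420 m^3/day
Flow rate Q = daily volume / 24 h = 3420 / 24 = 142.5 m^3/h

142.5 m^3/h


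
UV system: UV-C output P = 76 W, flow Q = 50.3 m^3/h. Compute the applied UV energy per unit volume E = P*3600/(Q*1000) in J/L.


Energy delivered per hour = 76 W * 3600 s = 273600 J/h
Volume treated per hour = 50.3 m^3/h * 1000 = 50300 L/h
dose = 273600 / 50300 = 5.43936 J/L

5.43936 J/L


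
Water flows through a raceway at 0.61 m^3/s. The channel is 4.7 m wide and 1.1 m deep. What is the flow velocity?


Cross-sectional area = W * d = 4.7 * 1.1 = 5.17 m^2
Velocity = Q / A = 0.61 / 5.17 = 0.117988 m/s

0.117988 m/s


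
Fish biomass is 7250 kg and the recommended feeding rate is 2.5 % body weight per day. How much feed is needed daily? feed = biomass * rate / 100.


Feeding rate fraction = 2.5% / 100 = 0.025
Daily feed = 7250 kg * 0.025 = 181.25 kg/day

181.25 kg/day


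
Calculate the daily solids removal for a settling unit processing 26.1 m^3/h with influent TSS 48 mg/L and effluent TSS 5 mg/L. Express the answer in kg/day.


Concentration drop: TSS_in - TSS_out = 48 - 5 = 43 mg/L
Hourly solids removed = Q * dTSS = 26.1 m^3/h * 43 mg/L = 1122.3 g/h  (m^3/h * mg/L = g/h)
Daily solids removed = 1122.3 * 24 = 26935.2 g/day
Convert g to kg: 26935.2 / 1000 = 26.9352 kg/day

26.9352 kg/day


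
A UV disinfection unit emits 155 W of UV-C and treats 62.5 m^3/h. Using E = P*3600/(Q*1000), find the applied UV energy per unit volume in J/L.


Energy delivered per hour = 155 W * 3600 s = 558000 J/h
Volume treated per hour = 62.5 m^3/h * 1000 = 62500 L/h
dose = 558000 / 62500 = 8.928 J/L

8.928 J/L


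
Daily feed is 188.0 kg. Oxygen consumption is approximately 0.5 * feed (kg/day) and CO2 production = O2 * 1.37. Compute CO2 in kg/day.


O2 = 188.0 * 0.5 = 94
CO2 = 94 * 1.37 = 128.78

128.78 kg/day


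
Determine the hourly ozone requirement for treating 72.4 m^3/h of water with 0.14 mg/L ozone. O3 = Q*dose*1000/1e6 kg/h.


O3 demand (mg/h) = Q * dose * 1000 = 72.4 * 0.14 * 1000 = 10136 mg/h
Convert mg to kg: 10136 / 1e6 = 0.010136 kg/h

0.010136 kg/h


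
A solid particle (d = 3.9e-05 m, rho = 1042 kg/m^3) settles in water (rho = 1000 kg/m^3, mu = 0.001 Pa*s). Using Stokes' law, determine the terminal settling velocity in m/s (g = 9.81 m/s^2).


Density difference: rho_p - rho_f = 1042 - 1000 = 42 kg/m^3
d^2 = (3.9e-05)^2 = 1.521e-09 m^2
Numerator = (rho_p - rho_f) * g * d^2 = 42 * 9.81 * 1.521e-09 = 6.2668242e-07
Denominator = 18 * mu = 18 * 0.001 = 0.018
v_s = 6.2668242e-07 / 0.018 = 3.48157e-05 m/s
Check: Re = rho_f * v_s * d / mu = 1000 * 3.48157e-05 * 3.9e-05 / 0.001 = 0.00136 < 1, so Stokes' law applies.

3.48157e-05 m/s


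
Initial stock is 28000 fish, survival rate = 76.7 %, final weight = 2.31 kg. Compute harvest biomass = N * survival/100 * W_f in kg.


Survivors = 28000 * 76.7/100 = 21476 fish
Harvest biomass = survivors * W_f = 21476 * 2.31 = 49609.56 kg

49609.56 kg


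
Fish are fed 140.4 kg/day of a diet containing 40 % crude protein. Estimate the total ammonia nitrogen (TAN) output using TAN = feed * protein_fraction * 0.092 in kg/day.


Protein in feed = 140.4 * 40/100 = 56.16 kg/day
TAN = protein * 0.092 = 56.16 * 0.092 = 5.16672 kg/day

5.16672 kg/day


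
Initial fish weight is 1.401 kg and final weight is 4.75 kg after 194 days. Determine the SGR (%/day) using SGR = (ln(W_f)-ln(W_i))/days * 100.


ln(W_f) = ln(4.75) = 1.5581446
ln(W_i) = ln(1.401) = 0.33718627
ln(W_f) - ln(W_i) = 1.5581446 - 0.33718627 = 1.2209583
SGR = 1.2209583 / 194 * 100 = 0.62936 %/day

0.62936 %/day


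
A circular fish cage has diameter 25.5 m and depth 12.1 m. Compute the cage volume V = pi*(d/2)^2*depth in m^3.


r = d/2 = 25.5/2 = 12.75 m
Base area = pi*r^2 = pi*12.75^2 = 510.70516 m^2
Volume = 510.70516 * 12.1 = 6179.53 m^3

6179.53 m^3


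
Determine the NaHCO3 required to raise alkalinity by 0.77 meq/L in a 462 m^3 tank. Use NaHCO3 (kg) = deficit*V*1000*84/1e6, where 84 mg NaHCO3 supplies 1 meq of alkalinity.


Tank volume in L = 462 m^3 * 1000 = 462000 L
Total meq required = 0.77 meq/L * 462000 L = 355740 meq
NaHCO3 mass = 355740 meq * 84 mg/meq / 1e6 = 29.8822 kg

29.8822 kg


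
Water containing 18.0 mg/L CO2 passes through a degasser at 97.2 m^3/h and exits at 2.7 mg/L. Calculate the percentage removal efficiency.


CO2_out / CO2_in = 2.7 / 18.0 = 0.15
Fraction remaining = 0.15
efficiency = (1 - 0.15) * 100 = 85 %

85 %


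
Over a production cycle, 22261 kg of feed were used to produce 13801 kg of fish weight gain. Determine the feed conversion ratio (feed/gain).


FCR = feed consumed / weight gained
FCR = 22261 kg / 13801 kg = 1.613

1.613


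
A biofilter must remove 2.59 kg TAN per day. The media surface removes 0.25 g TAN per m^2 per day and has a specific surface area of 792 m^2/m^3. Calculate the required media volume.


A = 2.59*1000 / 0.25 = 10360 m^2
V = 10360 / 792 = 13.0808

13.0808 m^3


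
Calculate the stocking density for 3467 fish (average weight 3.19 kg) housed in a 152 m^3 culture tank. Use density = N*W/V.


Total biomass = 3467 fish * 3.19 kg = 11059.73 kg
Density = total biomass / volume = 11059.73 / 152 = 72.7614 kg/m^3

72.7614 kg/m^3


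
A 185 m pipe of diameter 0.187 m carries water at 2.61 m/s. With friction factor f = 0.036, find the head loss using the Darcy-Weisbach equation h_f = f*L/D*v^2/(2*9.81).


v^2 = 2.61^2 = 6.8121 m^2/s^2
L/D = 185/0.187 = 989.30481
h_f = f*(L/D)*v^2/(2g) = 0.036 * 989.30481 * 6.8121 / 19.62 = 12.3656 m

12.3656 m


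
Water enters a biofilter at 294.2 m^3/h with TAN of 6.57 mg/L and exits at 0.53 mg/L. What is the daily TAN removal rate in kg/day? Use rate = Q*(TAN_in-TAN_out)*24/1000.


Concentration drop: TAN_in - TAN_out = 6.57 - 0.53 = 6.04 mg/L
Hourly TAN removed = Q * dTAN = 294.2 m^3/h * 6.04 mg/L = 1776.968 g/h  (m^3/h * mg/L = g/h)
Daily TAN removed = 1776.968 * 24 = 42647.232 g/day
Convert to kg/day: 42647.232 / 1000 = 42.647232 kg/day

42.647232 kg/day


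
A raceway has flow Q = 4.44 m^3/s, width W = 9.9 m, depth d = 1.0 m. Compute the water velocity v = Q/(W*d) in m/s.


Cross-sectional area = W * d = 9.9 * 1.0 = 9.9 m^2
Velocity = Q / A = 4.44 / 9.9 = 0.448485 m/s

0.448485 m/s


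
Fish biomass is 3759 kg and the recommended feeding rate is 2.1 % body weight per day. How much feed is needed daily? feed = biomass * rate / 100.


Feeding rate fraction = 2.1% / 100 = 0.021
Daily feed = 3759 kg * 0.021 = 78.939 kg/day

78.939 kg/day


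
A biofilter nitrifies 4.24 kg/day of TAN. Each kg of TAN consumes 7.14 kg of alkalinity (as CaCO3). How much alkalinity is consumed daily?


Alkalinity factor: 7.14 kg CaCO3 consumed per kg TAN nitrified
alk = 4.24 kg TAN * 7.14 = 30.2736 kg CaCO3/day

30.2736 kg CaCO3/day


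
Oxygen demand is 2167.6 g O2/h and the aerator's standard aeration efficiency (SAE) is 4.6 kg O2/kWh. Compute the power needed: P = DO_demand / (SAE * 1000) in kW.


SAE in g O2/kWh = 4.6 * 1000 = 4600 g/kWh
P = DO_demand / SAE_g = 2167.6 / 4600 = 0.471217 kW

0.471217 kW


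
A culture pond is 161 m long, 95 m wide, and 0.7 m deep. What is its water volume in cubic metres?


Base area = L * W = 161 * 95 = 15295 m^2
Volume = area * depth = 15295 * 0.7 = 10706.5 m^3

10706.5 m^3


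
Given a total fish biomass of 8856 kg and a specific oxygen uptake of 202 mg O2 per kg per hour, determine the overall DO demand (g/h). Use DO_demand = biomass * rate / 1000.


Total O2 consumption (mg/h) = 8856 kg * 202 mg/(kg*h) = 1788912 mg/h
Convert to g/h: 1788912 / 1000 = 1788.912 g/h

1788.912 g/h


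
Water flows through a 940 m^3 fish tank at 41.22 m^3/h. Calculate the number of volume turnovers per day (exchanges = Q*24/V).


Daily flow volume = 41.22 m^3/h * 24 h = 989.28 m^3/day
Exchanges = daily flow / tank volume = 989.28 / 940 = 1.05243 exchanges/day

1.05243 exchanges/day


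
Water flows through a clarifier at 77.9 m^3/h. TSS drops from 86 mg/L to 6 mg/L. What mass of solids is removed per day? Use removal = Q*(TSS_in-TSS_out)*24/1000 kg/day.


Concentration drop: TSS_in - TSS_out = 86 - 6 = 80 mg/L
Hourly solids removed = Q * dTSS = 77.9 m^3/h * 80 mg/L = 6232 g/h  (m^3/h * mg/L = g/h)
Daily solids removed = 6232 * 24 = 149568 g/day
Convert g to kg: 149568 / 1000 = 149.568 kg/day

149.568 kg/day


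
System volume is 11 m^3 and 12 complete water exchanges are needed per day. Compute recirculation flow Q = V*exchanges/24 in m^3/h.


Daily recirculation volume = 11 m^3 * 12 = 132 m^3/day
Flow rate Q = daily volume / 24 h = 132 / 24 = 5.5 m^3/h

5.5 m^3/h


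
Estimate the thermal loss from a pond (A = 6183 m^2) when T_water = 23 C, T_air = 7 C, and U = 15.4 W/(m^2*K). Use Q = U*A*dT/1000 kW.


Temperature difference dT = 23 - 7 = 16 K
Heat loss (W) = U * A * dT = 15.4 * 6183 * 16 = 1523491.2 W
Convert to kW: 1523491.2 / 1000 = 1523.4912 kW

1523.4912 kW


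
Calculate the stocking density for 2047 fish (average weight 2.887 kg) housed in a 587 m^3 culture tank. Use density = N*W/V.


Total biomass = 2047 fish * 2.887 kg = 5909.689 kg
Density = total biomass / volume = 5909.689 / 587 = 10.0676 kg/m^3

10.0676 kg/m^3


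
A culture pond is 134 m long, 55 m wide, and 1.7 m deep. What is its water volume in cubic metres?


Base area = L * W = 134 * 55 = 7370 m^2
Volume = area * depth = 7370 * 1.7 = 12529 m^3

12529 m^3


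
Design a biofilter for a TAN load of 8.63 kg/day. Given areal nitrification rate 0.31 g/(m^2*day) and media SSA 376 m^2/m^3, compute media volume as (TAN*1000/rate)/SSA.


A = 8.63*1000 / 0.31 = 27838.71 m^2
V = 27838.71 / 376 = 74.0391

74.0391 m^3


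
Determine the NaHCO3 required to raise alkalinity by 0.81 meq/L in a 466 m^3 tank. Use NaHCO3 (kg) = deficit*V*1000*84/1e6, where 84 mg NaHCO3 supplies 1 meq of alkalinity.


Tank volume in L = 466 m^3 * 1000 = 466000 L
Total meq required = 0.81 meq/L * 466000 L = 377460 meq
NaHCO3 mass = 377460 meq * 84 mg/meq / 1e6 = 31.7066 kg

31.7066 kg


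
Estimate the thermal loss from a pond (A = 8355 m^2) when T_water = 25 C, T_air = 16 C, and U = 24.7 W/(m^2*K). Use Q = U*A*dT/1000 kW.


Temperature difference dT = 25 - 16 = 9 K
Heat loss (W) = U * A * dT = 24.7 * 8355 * 9 = 1857316.5 W
Convert to kW: 1857316.5 / 1000 = 1857.3165 kW

1857.3165 kW


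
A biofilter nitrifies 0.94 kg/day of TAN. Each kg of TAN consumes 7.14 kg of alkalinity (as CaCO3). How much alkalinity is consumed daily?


Alkalinity factor: 7.14 kg CaCO3 consumed per kg TAN nitrified
alk = 0.94 kg TAN * 7.14 = 6.7116 kg CaCO3/day

6.7116 kg CaCO3/day


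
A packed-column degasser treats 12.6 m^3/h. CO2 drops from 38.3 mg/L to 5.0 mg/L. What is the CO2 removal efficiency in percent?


CO2_out / CO2_in = 5.0 / 38.3 = 0.1305483
Fraction remaining = 0.1305483
efficiency = (1 - 0.1305483) * 100 = 86.9452 %

86.9452 %


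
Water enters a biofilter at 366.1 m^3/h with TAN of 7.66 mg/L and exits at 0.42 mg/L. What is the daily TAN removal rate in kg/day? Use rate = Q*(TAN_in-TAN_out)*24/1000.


Concentration drop: TAN_in - TAN_out = 7.66 - 0.42 = 7.24 mg/L
Hourly TAN removed = Q * dTAN = 366.1 m^3/h * 7.24 mg/L = 2650.564 g/h  (m^3/h * mg/L = g/h)
Daily TAN removed = 2650.564 * 24 = 63613.536 g/day
Convert to kg/day: 63613.536 / 1000 = 63.613536 kg/day

63.613536 kg/day


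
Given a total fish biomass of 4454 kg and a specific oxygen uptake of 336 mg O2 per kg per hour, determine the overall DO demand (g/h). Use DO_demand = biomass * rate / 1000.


Total O2 consumption (mg/h) = 4454 kg * 336 mg/(kg*h) = 1496544 mg/h
Convert to g/h: 1496544 / 1000 = 1496.544 g/h

1496.544 g/h


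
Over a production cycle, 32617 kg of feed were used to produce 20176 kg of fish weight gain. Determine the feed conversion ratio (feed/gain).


FCR = feed consumed / weight gained
FCR = 32617 kg / 20176 kg = 1.61662

1.61662


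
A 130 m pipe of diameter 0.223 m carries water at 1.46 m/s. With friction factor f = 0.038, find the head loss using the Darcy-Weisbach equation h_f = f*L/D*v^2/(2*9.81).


v^2 = 1.46^2 = 2.1316 m^2/s^2
L/D = 130/0.223 = 582.95964
h_f = f*(L/D)*v^2/(2g) = 0.038 * 582.95964 * 2.1316 / 19.62 = 2.40674 m

2.40674 m


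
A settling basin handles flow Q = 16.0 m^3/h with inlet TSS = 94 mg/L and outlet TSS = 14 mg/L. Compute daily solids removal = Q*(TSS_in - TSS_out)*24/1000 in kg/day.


Concentration drop: TSS_in - TSS_out = 94 - 14 = 80 mg/L
Hourly solids removed = Q * dTSS = 16.0 m^3/h * 80 mg/L = 1280 g/h  (m^3/h * mg/L = g/h)
Daily solids removed = 1280 * 24 = 30720 g/day
Convert g to kg: 30720 / 1000 = 30.72 kg/day

30.72 kg/day


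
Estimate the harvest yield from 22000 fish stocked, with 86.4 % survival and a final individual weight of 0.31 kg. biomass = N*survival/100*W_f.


Survivors = 22000 * 86.4/100 = 19008 fish
Harvest biomass = survivors * W_f = 19008 * 0.31 = 5892.48 kg

5892.48 kg


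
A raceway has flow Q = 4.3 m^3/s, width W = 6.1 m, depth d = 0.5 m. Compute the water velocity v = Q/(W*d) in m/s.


Cross-sectional area = W * d = 6.1 * 0.5 = 3.05 m^2
Velocity = Q / A = 4.3 / 3.05 = 1.40984 m/s

1.40984 m/s


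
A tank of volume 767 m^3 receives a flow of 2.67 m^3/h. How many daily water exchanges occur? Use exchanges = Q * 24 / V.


Daily flow volume = 2.67 m^3/h * 24 h = 64.08 m^3/day
Exchanges = daily flow / tank volume = 64.08 / 767 = 0.0835463 exchanges/day

0.0835463 exchanges/day


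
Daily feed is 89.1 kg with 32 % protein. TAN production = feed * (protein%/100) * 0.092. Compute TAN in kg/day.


Protein in feed = 89.1 * 32/100 = 28.512 kg/day
TAN = protein * 0.092 = 28.512 * 0.092 = 2.623104 kg/day

2.623104 kg/day


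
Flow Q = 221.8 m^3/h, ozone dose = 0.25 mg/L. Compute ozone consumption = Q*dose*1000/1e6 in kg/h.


O3 demand (mg/h) = Q * dose * 1000 = 221.8 * 0.25 * 1000 = 55450 mg/h
Convert mg to kg: 55450 / 1e6 = 0.05545 kg/h

0.05545 kg/h


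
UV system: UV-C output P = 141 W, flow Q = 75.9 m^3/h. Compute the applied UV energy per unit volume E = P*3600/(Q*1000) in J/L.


Energy delivered per hour = 141 W * 3600 s = 507600 J/h
Volume treated per hour = 75.9 m^3/h * 1000 = 75900 L/h
dose = 507600 / 75900 = 6.68775 J/L

6.68775 J/L


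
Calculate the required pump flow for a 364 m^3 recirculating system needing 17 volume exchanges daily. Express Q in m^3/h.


Daily recirculation volume = 364 m^3 * 17 = 6188 m^3/day
Flow rate Q = daily volume / 24 h = 6188 / 24 = 257.833 m^3/h

257.833 m^3/h


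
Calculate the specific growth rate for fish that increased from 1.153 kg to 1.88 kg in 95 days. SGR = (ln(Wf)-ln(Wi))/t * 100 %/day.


ln(W_f) = ln(1.88) = 0.63127178
ln(W_i) = ln(1.153) = 0.14236724
ln(W_f) - ln(W_i) = 0.63127178 - 0.14236724 = 0.48890454
SGR = 0.48890454 / 95 * 100 = 0.514636 %/day

0.514636 %/day


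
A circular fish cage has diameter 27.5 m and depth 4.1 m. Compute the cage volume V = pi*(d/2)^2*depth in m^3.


r = d/2 = 27.5/2 = 13.75 m
Base area = pi*r^2 = pi*13.75^2 = 593.95736 m^2
Volume = 593.95736 * 4.1 = 2435.23 m^3

2435.23 m^3


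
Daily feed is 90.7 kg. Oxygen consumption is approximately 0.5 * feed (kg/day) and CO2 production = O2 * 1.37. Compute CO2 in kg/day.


O2 = 90.7 * 0.5 = 45.35
CO2 = 45.35 * 1.37 = 62.1295

62.1295 kg/day


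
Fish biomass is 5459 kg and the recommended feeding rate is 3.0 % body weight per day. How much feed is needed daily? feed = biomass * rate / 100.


Feeding rate fraction = 3.0% / 100 = 0.03
Daily feed = 5459 kg * 0.03 = 163.77 kg/day

163.77 kg/day


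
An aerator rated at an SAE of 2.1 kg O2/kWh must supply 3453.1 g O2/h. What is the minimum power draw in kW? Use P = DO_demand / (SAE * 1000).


SAE in g O2/kWh = 2.1 * 1000 = 2100 g/kWh
P = DO_demand / SAE_g = 3453.1 / 2100 = 1.64433 kW

1.64433 kW


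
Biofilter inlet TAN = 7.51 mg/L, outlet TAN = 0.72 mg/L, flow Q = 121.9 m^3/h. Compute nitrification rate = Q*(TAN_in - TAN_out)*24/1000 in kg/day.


Concentration drop: TAN_in - TAN_out = 7.51 - 0.72 = 6.79 mg/L
Hourly TAN removed = Q * dTAN = 121.9 m^3/h * 6.79 mg/L = 827.701 g/h  (m^3/h * mg/L = g/h)
Daily TAN removed = 827.701 * 24 = 19864.824 g/day
Convert to kg/day: 19864.824 / 1000 = 19.864824 kg/day

19.864824 kg/day


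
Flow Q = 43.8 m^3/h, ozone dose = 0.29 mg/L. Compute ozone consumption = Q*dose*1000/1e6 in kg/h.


O3 demand (mg/h) = Q * dose * 1000 = 43.8 * 0.29 * 1000 = 12702 mg/h
Convert mg to kg: 12702 / 1e6 = 0.012702 kg/h

0.012702 kg/h


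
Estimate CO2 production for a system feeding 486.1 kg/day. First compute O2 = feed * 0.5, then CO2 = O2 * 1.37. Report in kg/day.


O2 = 486.1 * 0.5 = 243.05
CO2 = 243.05 * 1.37 = 332.9785

332.9785 kg/day


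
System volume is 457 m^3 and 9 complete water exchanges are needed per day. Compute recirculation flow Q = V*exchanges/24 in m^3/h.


Daily recirculation volume = 457 m^3 * 9 = 4113 m^3/day
Flow rate Q = daily volume / 24 h = 4113 / 24 = 171.375 m^3/h

171.375 m^3/h


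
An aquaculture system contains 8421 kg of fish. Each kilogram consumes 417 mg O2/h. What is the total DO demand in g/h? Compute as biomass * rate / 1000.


Total O2 consumption (mg/h) = 8421 kg * 417 mg/(kg*h) = 3511557 mg/h
Convert to g/h: 3511557 / 1000 = 3511.557 g/h

3511.557 g/h


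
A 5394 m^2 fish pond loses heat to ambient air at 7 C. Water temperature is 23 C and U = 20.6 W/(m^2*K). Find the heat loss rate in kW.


Temperature difference dT = 23 - 7 = 16 K
Heat loss (W) = U * A * dT = 20.6 * 5394 * 16 = 1777862.4 W
Convert to kW: 1777862.4 / 1000 = 1777.8624 kW

1777.8624 kW


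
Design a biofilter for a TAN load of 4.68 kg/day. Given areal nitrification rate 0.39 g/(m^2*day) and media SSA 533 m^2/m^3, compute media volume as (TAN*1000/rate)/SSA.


A = 4.68*1000 / 0.39 = 12000 m^2
V = 12000 / 533 = 22.5141

22.5141 m^3


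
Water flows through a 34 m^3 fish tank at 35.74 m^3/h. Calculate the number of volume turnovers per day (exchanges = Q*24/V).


Daily flow volume = 35.74 m^3/h * 24 h = 857.76 m^3/day
Exchanges = daily flow / tank volume = 857.76 / 34 = 25.2282 exchanges/day

25.2282 exchanges/day


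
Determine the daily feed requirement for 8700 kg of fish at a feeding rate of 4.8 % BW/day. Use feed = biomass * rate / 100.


Feeding rate fraction = 4.8% / 100 = 0.048
Daily feed = 8700 kg * 0.048 = 417.6 kg/day

417.6 kg/day


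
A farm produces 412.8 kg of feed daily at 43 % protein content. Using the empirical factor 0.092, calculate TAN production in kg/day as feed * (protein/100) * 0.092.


Protein in feed = 412.8 * 43/100 = 177.504 kg/day
TAN = protein * 0.092 = 177.504 * 0.092 = 16.330368 kg/day

16.330368 kg/day


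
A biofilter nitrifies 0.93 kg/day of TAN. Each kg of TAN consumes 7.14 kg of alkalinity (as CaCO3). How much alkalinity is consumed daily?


Alkalinity factor: 7.14 kg CaCO3 consumed per kg TAN nitrified
alk = 0.93 kg TAN * 7.14 = 6.6402 kg CaCO3/day

6.6402 kg CaCO3/day


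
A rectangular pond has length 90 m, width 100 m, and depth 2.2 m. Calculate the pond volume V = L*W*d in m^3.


Base area = L * W = 90 * 100 = 9000 m^2
Volume = area * depth = 9000 * 2.2 = 19800 m^3

19800 m^3


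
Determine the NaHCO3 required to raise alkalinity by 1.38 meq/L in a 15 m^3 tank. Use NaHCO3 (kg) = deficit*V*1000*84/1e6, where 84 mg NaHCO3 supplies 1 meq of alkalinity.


Tank volume in L = 15 m^3 * 1000 = 15000 L
Total meq required = 1.38 meq/L * 15000 L = 20700 meq
NaHCO3 mass = 20700 meq * 84 mg/meq / 1e6 = 1.7388 kg

1.7388 kg


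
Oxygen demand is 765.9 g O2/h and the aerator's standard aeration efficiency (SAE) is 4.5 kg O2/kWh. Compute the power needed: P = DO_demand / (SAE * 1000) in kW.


SAE in g O2/kWh = 4.5 * 1000 = 4500 g/kWh
P = DO_demand / SAE_g = 765.9 / 4500 = 0.1702 kW

0.1702 kW


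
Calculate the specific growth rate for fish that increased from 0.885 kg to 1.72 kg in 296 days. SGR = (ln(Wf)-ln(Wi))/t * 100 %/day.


ln(W_f) = ln(1.72) = 0.54232429
ln(W_i) = ln(0.885) = -0.12216763
ln(W_f) - ln(W_i) = 0.54232429 - -0.12216763 = 0.66449192
SGR = 0.66449192 / 296 * 100 = 0.224491 %/day

0.224491 %/day


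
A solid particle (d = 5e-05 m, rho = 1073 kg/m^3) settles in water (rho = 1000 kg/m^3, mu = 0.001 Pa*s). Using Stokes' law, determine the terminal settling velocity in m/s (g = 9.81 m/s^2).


Density difference: rho_p - rho_f = 1073 - 1000 = 73 kg/m^3
d^2 = (5e-05)^2 = 2.5e-09 m^2
Numerator = (rho_p - rho_f) * g * d^2 = 73 * 9.81 * 2.5e-09 = 1.790325e-06
Denominator = 18 * mu = 18 * 0.001 = 0.018
v_s = 1.790325e-06 / 0.018 = 9.94625e-05 m/s
Check: Re = rho_f * v_s * d / mu = 1000 * 9.94625e-05 * 5e-05 / 0.001 = 0.00497 < 1, so Stokes' law applies.

9.94625e-05 m/s


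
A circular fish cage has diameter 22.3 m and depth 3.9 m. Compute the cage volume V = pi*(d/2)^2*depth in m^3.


r = d/2 = 22.3/2 = 11.15 m
Base area = pi*r^2 = pi*11.15^2 = 390.57065 m^2
Volume = 390.57065 * 3.9 = 1523.23 m^3

1523.23 m^3


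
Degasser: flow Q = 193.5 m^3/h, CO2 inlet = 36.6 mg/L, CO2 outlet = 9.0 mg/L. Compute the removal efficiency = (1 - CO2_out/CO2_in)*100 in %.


CO2_out / CO2_in = 9.0 / 36.6 = 0.24590164
Fraction remaining = 0.24590164
efficiency = (1 - 0.24590164) * 100 = 75.4098 %

75.4098 %


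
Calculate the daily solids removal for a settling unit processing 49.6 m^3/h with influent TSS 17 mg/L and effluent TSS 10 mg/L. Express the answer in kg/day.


Concentration drop: TSS_in - TSS_out = 17 - 10 = 7 mg/L
Hourly solids removed = Q * dTSS = 49.6 m^3/h * 7 mg/L = 347.2 g/h  (m^3/h * mg/L = g/h)
Daily solids removed = 347.2 * 24 = 8332.8 g/day
Convert g to kg: 8332.8 / 1000 = 8.3328 kg/day

8.3328 kg/day


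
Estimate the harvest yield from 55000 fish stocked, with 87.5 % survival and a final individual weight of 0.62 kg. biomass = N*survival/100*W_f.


Survivors = 55000 * 87.5/100 = 48125 fish
Harvest biomass = survivors * W_f = 48125 * 0.62 = 29837.5 kg

29837.5 kg


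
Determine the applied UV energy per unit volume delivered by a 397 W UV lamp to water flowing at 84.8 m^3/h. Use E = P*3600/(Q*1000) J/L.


Energy delivered per hour = 397 W * 3600 s = 1429200 J/h
Volume treated per hour = 84.8 m^3/h * 1000 = 84800 L/h
dose = 1429200 / 84800 = 16.8538 J/L

16.8538 J/L


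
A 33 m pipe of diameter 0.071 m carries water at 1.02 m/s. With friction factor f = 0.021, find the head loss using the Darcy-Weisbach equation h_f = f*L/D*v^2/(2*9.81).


v^2 = 1.02^2 = 1.0404 m^2/s^2
L/D = 33/0.071 = 464.78873
h_f = f*(L/D)*v^2/(2g) = 0.021 * 464.78873 * 1.0404 / 19.62 = 0.517578 m

0.517578 m


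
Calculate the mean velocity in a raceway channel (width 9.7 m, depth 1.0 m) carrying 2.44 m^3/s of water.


Cross-sectional area = W * d = 9.7 * 1.0 = 9.7 m^2
Velocity = Q / A = 2.44 / 9.7 = 0.251546 m/s

0.251546 m/s


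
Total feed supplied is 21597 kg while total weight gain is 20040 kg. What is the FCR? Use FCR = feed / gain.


FCR = feed consumed / weight gained
FCR = 21597 kg / 20040 kg = 1.07769

1.07769


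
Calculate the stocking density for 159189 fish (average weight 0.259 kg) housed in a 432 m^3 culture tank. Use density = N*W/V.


Total biomass = 159189 fish * 0.259 kg = 41229.951 kg
Density = total biomass / volume = 41229.951 / 432 = 95.4397 kg/m^3

95.4397 kg/m^3


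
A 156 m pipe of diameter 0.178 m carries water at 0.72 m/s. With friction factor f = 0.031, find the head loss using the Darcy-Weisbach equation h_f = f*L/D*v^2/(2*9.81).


v^2 = 0.72^2 = 0.5184 m^2/s^2
L/D = 156/0.178 = 876.40449
h_f = f*(L/D)*v^2/(2g) = 0.031 * 876.40449 * 0.5184 / 19.62 = 0.717848 m

0.717848 m


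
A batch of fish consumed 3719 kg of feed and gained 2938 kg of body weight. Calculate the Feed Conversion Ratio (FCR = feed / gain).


FCR = feed consumed / weight gained
FCR = 3719 kg / 2938 kg = 1.26583

1.26583


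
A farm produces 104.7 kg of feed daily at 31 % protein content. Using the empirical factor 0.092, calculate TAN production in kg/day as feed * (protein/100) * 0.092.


Protein in feed = 104.7 * 31/100 = 32.457 kg/day
TAN = protein * 0.092 = 32.457 * 0.092 = 2.986044 kg/day

2.986044 kg/day


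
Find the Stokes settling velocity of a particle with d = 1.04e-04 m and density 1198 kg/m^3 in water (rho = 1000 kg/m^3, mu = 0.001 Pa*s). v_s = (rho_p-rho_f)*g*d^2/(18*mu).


Density difference: rho_p - rho_f = 1198 - 1000 = 198 kg/m^3
d^2 = (1.04e-04)^2 = 1.0816e-08 m^2
Numerator = (rho_p - rho_f) * g * d^2 = 198 * 9.81 * 1.0816e-08 = 2.1008782e-05
Denominator = 18 * mu = 18 * 0.001 = 0.018
v_s = 2.1008782e-05 / 0.018 = 0.00116715 m/s
Check: Re = rho_f * v_s * d / mu = 1000 * 0.00116715 * 1.04e-04 / 0.001 = 0.121 < 1, so Stokes' law applies.

0.00116715 m/s


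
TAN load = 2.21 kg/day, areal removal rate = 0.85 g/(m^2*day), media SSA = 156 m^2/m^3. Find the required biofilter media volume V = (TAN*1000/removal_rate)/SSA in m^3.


A = 2.21*1000 / 0.85 = 2600 m^2
V = 2600 / 156 = 16.6667

16.6667 m^3


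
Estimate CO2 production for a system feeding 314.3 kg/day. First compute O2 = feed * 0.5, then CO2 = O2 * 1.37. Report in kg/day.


O2 = 314.3 * 0.5 = 157.15
CO2 = 157.15 * 1.37 = 215.2955

215.2955 kg/day


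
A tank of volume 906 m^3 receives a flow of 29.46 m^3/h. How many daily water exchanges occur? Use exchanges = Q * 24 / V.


Daily flow volume = 29.46 m^3/h * 24 h = 707.04 m^3/day
Exchanges = daily flow / tank volume = 707.04 / 906 = 0.780397 exchanges/day

0.780397 exchanges/day


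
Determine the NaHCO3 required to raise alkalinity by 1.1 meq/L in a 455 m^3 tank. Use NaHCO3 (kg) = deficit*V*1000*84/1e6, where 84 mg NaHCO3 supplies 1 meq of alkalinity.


Tank volume in L = 455 m^3 * 1000 = 455000 L
Total meq required = 1.1 meq/L * 455000 L = 500500 meq
NaHCO3 mass = 500500 meq * 84 mg/meq / 1e6 = 42.042 kg

42.042 kg


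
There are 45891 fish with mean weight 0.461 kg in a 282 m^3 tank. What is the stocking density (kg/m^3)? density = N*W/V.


Total biomass = 45891 fish * 0.461 kg = 21155.751 kg
Density = total biomass / volume = 21155.751 / 282 = 75.0204 kg/m^3

75.0204 kg/m^3


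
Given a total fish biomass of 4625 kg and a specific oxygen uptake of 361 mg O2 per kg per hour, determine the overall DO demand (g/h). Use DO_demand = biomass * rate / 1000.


Total O2 consumption (mg/h) = 4625 kg * 361 mg/(kg*h) = 1669625 mg/h
Convert to g/h: 1669625 / 1000 = 1669.625 g/h

1669.625 g/h


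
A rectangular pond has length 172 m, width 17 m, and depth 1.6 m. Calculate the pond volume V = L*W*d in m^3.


Base area = L * W = 172 * 17 = 2924 m^2
Volume = area * depth = 2924 * 1.6 = 4678.4 m^3

4678.4 m^3


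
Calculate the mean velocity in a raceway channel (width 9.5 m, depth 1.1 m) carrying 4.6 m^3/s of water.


Cross-sectional area = W * d = 9.5 * 1.1 = 10.45 m^2
Velocity = Q / A = 4.6 / 10.45 = 0.440191 m/s

0.440191 m/s


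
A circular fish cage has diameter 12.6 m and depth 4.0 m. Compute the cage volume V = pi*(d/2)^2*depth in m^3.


r = d/2 = 12.6/2 = 6.3 m
Base area = pi*r^2 = pi*6.3^2 = 124.68981 m^2
Volume = 124.68981 * 4.0 = 498.759 m^3

498.759 m^3


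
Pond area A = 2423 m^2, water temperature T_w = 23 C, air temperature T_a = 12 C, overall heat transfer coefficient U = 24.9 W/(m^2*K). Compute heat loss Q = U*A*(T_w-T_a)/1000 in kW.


Temperature difference dT = 23 - 12 = 11 K
Heat loss (W) = U * A * dT = 24.9 * 2423 * 11 = 663659.7 W
Convert to kW: 663659.7 / 1000 = 663.6597 kW

663.6597 kW


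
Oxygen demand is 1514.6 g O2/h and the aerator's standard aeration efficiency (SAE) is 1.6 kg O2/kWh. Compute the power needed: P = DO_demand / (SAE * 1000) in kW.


SAE in g O2/kWh = 1.6 * 1000 = 1600 g/kWh
P = DO_demand / SAE_g = 1514.6 / 1600 = 0.946625 kW

0.946625 kW


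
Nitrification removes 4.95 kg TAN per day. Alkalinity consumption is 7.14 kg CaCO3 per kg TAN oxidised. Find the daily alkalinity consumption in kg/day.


Alkalinity factor: 7.14 kg CaCO3 consumed per kg TAN nitrified
alk = 4.95 kg TAN * 7.14 = 35.343 kg CaCO3/day

35.343 kg CaCO3/day


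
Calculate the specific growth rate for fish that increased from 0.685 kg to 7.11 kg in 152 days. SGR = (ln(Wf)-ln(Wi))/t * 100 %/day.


ln(W_f) = ln(7.11) = 1.9615022
ln(W_i) = ln(0.685) = -0.37833644
ln(W_f) - ln(W_i) = 1.9615022 - -0.37833644 = 2.3398386
SGR = 2.3398386 / 152 * 100 = 1.53937 %/day

1.53937 %/day


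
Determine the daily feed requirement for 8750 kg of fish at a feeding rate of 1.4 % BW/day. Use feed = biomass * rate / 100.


Feeding rate fraction = 1.4% / 100 = 0.014
Daily feed = 8750 kg * 0.014 = 122.5 kg/day

122.5 kg/day


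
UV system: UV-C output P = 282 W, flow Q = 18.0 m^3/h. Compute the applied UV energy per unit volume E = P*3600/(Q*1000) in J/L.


Energy delivered per hour = 282 W * 3600 s = 1015200 J/h
Volume treated per hour = 18.0 m^3/h * 1000 = 18000 L/h
dose = 1015200 / 18000 = 56.4 J/L

56.4 J/L


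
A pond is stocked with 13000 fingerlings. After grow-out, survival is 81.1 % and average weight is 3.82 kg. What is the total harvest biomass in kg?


Survivors = 13000 * 81.1/100 = 10543 fish
Harvest biomass = survivors * W_f = 10543 * 3.82 = 40274.26 kg

40274.26 kg


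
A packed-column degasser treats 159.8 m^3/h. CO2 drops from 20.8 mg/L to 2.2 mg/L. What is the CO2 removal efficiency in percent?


CO2_out / CO2_in = 2.2 / 20.8 = 0.10576923
Fraction remaining = 0.10576923
efficiency = (1 - 0.10576923) * 100 = 89.4231 %

89.4231 %


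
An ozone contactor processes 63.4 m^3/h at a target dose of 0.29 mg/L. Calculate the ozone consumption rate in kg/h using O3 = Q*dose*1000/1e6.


O3 demand (mg/h) = Q * dose * 1000 = 63.4 * 0.29 * 1000 = 18386 mg/h
Convert mg to kg: 18386 / 1e6 = 0.018386 kg/h

0.018386 kg/h


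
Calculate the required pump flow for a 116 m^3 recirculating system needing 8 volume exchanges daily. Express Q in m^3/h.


Daily recirculation volume = 116 m^3 * 8 = 928 m^3/day
Flow rate Q = daily volume / 24 h = 928 / 24 = 38.6667 m^3/h

38.6667 m^3/h


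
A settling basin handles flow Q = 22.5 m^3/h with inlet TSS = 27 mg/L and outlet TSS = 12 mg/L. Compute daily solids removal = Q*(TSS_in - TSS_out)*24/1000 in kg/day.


Concentration drop: TSS_in - TSS_out = 27 - 12 = 15 mg/L
Hourly solids removed = Q * dTSS = 22.5 m^3/h * 15 mg/L = 337.5 g/h  (m^3/h * mg/L = g/h)
Daily solids removed = 337.5 * 24 = 8100 g/day
Convert g to kg: 8100 / 1000 = 8.1 kg/day

8.1 kg/day


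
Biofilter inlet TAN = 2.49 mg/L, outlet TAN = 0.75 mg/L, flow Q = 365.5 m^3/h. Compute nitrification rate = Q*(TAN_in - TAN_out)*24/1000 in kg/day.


Concentration drop: TAN_in - TAN_out = 2.49 - 0.75 = 1.74 mg/L
Hourly TAN removed = Q * dTAN = 365.5 m^3/h * 1.74 mg/L = 635.97 g/h  (m^3/h * mg/L = g/h)
Daily TAN removed = 635.97 * 24 = 15263.28 g/day
Convert to kg/day: 15263.28 / 1000 = 15.26328 kg/day

15.26328 kg/day


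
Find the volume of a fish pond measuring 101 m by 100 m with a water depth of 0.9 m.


Base area = L * W = 101 * 100 = 10100 m^2
Volume = area * depth = 10100 * 0.9 = 9090 m^3

9090 m^3


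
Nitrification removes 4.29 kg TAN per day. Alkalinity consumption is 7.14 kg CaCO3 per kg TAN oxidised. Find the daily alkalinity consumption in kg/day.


Alkalinity factor: 7.14 kg CaCO3 consumed per kg TAN nitrified
alk = 4.29 kg TAN * 7.14 = 30.6306 kg CaCO3/day

30.6306 kg CaCO3/day


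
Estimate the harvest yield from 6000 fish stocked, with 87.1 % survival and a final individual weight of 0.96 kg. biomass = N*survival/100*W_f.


Survivors = 6000 * 87.1/100 = 5226 fish
Harvest biomass = survivors * W_f = 5226 * 0.96 = 5016.96 kg

5016.96 kg


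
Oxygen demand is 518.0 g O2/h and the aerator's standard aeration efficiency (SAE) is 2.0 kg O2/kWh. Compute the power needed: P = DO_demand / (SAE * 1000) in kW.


SAE in g O2/kWh = 2.0 * 1000 = 2000 g/kWh
P = DO_demand / SAE_g = 518.0 / 2000 = 0.259 kW

0.259 kW


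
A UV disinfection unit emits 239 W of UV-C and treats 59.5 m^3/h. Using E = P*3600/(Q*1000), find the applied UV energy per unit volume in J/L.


Energy delivered per hour = 239 W * 3600 s = 860400 J/h
Volume treated per hour = 59.5 m^3/h * 1000 = 59500 L/h
dose = 860400 / 59500 = 14.4605 J/L

14.4605 J/L


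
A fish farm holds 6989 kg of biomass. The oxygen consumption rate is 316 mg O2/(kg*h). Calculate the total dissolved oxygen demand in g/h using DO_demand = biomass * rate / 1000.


Total O2 consumption (mg/h) = 6989 kg * 316 mg/(kg*h) = 2208524 mg/h
Convert to g/h: 2208524 / 1000 = 2208.524 g/h

2208.524 g/h


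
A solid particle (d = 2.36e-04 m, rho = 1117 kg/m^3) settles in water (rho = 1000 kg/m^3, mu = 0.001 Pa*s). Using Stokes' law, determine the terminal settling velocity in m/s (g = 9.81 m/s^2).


Density difference: rho_p - rho_f = 1117 - 1000 = 117 kg/m^3
d^2 = (2.36e-04)^2 = 5.5696e-08 m^2
Numerator = (rho_p - rho_f) * g * d^2 = 117 * 9.81 * 5.5696e-08 = 6.3926198e-05
Denominator = 18 * mu = 18 * 0.001 = 0.018
v_s = 6.3926198e-05 / 0.018 = 0.00355146 m/s
Check: Re = rho_f * v_s * d / mu = 1000 * 0.00355146 * 2.36e-04 / 0.001 = 0.838 < 1, so Stokes' law applies.

0.00355146 m/s


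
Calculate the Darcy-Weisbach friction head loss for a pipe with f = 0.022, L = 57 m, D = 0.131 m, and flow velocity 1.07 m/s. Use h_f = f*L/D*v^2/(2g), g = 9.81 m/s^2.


v^2 = 1.07^2 = 1.1449 m^2/s^2
L/D = 57/0.131 = 435.1145
h_f = f*(L/D)*v^2/(2g) = 0.022 * 435.1145 * 1.1449 / 19.62 = 0.558592 m

0.558592 m


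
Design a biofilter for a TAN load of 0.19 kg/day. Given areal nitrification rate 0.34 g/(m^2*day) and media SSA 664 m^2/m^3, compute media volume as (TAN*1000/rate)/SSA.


A = 0.19*1000 / 0.34 = 558.82353 m^2
V = 558.82353 / 664 = 0.841602

0.841602 m^3


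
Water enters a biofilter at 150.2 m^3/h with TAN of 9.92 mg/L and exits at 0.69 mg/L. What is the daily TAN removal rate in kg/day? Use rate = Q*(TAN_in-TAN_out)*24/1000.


Concentration drop: TAN_in - TAN_out = 9.92 - 0.69 = 9.23 mg/L
Hourly TAN removed = Q * dTAN = 150.2 m^3/h * 9.23 mg/L = 1386.346 g/h  (m^3/h * mg/L = g/h)
Daily TAN removed = 1386.346 * 24 = 33272.304 g/day
Convert to kg/day: 33272.304 / 1000 = 33.272304 kg/day

33.272304 kg/day


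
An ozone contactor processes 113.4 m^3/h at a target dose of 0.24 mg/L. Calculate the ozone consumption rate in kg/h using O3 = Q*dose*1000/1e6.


O3 demand (mg/h) = Q * dose * 1000 = 113.4 * 0.24 * 1000 = 27216 mg/h
Convert mg to kg: 27216 / 1e6 = 0.027216 kg/h

0.027216 kg/h
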